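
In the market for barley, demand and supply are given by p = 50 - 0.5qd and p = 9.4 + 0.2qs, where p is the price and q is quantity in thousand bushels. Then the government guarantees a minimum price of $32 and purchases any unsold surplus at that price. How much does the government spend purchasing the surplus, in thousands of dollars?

Rearranging demand gives qd = 100 - 2p; rearranging supply gives qs = 5p - 47. In a free market, 100 - 2p = 5p - 47 gives the equilibrium p* = 21, q* = 58.
The floor of 32 is above the equilibrium price 21, so it binds.
At p = 32: qd = 100 - 2·32 = 36 and qs = 5·32 - 47 = 113.
Surplus = qs - qd = 77.
Government expenditure = surplus × support price = 77 × 32 = 2464.

2464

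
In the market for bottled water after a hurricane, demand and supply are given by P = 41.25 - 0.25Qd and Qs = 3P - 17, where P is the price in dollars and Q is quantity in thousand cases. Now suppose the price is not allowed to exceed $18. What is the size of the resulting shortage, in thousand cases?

56

Rearranging demand gives Qd = 165 - 4P. Without the control the market clears where 165 - 4P = 3P - 17, i.e. P* = 26 and Q* = 61.
Because the ceiling (18) lies below the market-clearing price, it is binding.
At P = 18: Qd = 165 - 4·18 = 93 and Qs = 3·18 - 17 = 37.
Shortage = Qd - Qs = 93 - 37 = 56.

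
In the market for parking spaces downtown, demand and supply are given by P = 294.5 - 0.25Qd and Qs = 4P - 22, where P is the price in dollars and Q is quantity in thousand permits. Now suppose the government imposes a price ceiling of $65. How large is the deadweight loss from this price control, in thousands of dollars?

28900

Rearranging demand gives Qd = 1178 - 4P. In a free market, 1178 - 4P = 4P - 22 gives the equilibrium P* = 150, Q* = 578.
Because the ceiling (65) lies below the market-clearing price, it is binding.
At P = 65: Qd = 1178 - 4·65 = 918 and Qs = 4·65 - 22 = 238.
Quantity traded falls to 238. At Q = 238 the demand price is (1178 - 238)/4 = 235 and the supply price is (22 + 238)/4 = 65.
Deadweight loss = ½ · (235 - 65) · (578 - 238) = ½ · 170 · 340 = 28900.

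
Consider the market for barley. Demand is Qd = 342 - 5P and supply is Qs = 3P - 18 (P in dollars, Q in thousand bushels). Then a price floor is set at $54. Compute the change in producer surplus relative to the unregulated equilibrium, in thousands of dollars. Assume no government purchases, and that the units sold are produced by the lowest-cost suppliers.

In a free market, 342 - 5P = 3P - 18 gives the equilibrium P* = 45, Q* = 117.
Since 54 > 45, the floor is binding.
At P = 54: Qd = 342 - 5·54 = 72 and Qs = 3·54 - 18 = 144.
Producer surplus without the control is ½ · (45 - 6) · 117 = 2281.5.
With the floor, 72 units are sold at 54. The supply price at Q = 72 is 30, so PS = ½ · [(54 - 6) + (54 - 30)] · 72 = 2592.
Change in producer surplus = 2592 - 2281.5 = 310.5.

310.5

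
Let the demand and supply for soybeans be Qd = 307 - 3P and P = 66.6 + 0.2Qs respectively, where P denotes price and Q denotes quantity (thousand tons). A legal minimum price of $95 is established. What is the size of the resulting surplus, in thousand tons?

120

Rearranging supply gives Qs = 5P - 333. Setting quantity demanded equal to quantity supplied, 307 - 3P = 5P - 333, gives P* = 80 and Q* = 67.
Since 95 > 80, the floor is binding.
At P = 95: Qd = 307 - 3·95 = 22 and Qs = 5·95 - 333 = 142.
Surplus = Qs - Qd = 142 - 22 = 120.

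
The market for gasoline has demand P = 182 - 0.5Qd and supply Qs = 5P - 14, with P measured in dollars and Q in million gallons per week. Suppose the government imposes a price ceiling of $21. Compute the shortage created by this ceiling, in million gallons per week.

231

Rearranging demand gives Qd = 364 - 2P. In a free market, 364 - 2P = 5P - 14 gives the equilibrium P* = 54, Q* = 256.
The ceiling of 21 is below the equilibrium price 54, so it binds.
At P = 21: Qd = 364 - 2·21 = 322 and Qs = 5·21 - 14 = 91.
Shortage = Qd - Qs = 322 - 91 = 231.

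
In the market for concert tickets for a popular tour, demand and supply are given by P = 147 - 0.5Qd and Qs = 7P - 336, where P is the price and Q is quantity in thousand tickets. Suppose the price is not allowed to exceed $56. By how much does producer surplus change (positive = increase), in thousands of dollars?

-1470

Rearranging demand gives Qd = 294 - 2P. In a free market, 294 - 2P = 7P - 336 gives the equilibrium P* = 70, Q* = 154.
The ceiling of 56 is below the equilibrium price 70, so it binds.
At P = 56: Qd = 294 - 2·56 = 182 and Qs = 7·56 - 336 = 56.
Producer surplus without the control is ½ · (70 - 48) · 154 = 1694.
With the ceiling, producers sell 56 units at 56, so PS = ½ · (56 - 48) · 56 = 224.
Change in producer surplus = 224 - 1694 = -1470.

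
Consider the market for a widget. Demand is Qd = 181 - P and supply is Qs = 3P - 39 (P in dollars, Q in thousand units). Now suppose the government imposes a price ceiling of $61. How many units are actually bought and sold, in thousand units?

126

In a free market, 181 - P = 3P - 39 gives the equilibrium P* = 55, Q* = 126.
The ceiling of 61 is above the equilibrium price 55, so it is not binding; the market clears at P* = 55, Q* = 126.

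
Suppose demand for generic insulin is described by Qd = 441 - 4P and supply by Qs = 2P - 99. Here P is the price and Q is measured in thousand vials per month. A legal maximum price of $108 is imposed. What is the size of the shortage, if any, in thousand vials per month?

0

In a free market, 441 - 4P = 2P - 99 gives the equilibrium P* = 90, Q* = 81.
Since 108 is above P* = 90, the ceiling does not bind and the free-market outcome prevails.
Since the control does not bind, there is no shortage.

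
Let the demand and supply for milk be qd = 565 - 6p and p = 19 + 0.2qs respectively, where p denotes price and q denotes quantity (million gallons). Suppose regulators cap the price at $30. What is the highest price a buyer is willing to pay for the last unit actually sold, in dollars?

85

Rearranging supply gives qs = 5p - 95. Without the control the market clears where 565 - 6p = 5p - 95, i.e. p* = 60 and q* = 205.
Since 30 < 60, the ceiling is binding.
At p = 30: qd = 565 - 6·30 = 385 and qs = 5·30 - 95 = 55.
Only 55 units reach the market. On the demand curve, the marginal buyer's willingness to pay at q = 55 is (565 - 55)/6 = 85.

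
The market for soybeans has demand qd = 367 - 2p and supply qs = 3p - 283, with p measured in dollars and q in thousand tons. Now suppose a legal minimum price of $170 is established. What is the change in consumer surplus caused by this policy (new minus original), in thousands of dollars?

-2680

In a free market, 367 - 2p = 3p - 283 gives the equilibrium p* = 130, q* = 107.
The floor of 170 is above the equilibrium price 130, so it binds.
At p = 170: qd = 367 - 2·170 = 27 and qs = 3·170 - 283 = 227.
Consumer surplus without the control is ½ · (183.5 - 130) · 107 = 2862.25.
With the floor, consumers buy 27 units at 170, so CS = ½ · (183.5 - 170) · 27 = 182.25.
Change in consumer surplus = 182.25 - 2862.25 = -2680.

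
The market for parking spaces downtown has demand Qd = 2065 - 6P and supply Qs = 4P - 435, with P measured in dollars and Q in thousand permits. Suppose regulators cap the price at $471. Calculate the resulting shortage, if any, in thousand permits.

In a free market, 2065 - 6P = 4P - 435 gives the equilibrium P* = 250, Q* = 565.
The ceiling of 471 is above the equilibrium price 250, so it is not binding; the market clears at P* = 250, Q* = 565.
Since the control does not bind, there is no shortage.

0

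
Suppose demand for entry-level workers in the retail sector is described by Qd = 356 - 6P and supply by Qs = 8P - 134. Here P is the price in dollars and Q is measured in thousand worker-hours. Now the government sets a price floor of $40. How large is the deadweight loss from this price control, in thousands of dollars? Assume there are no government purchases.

131.25

In a free market, 356 - 6P = 8P - 134 gives the equilibrium P* = 35, Q* = 146.
Since 40 > 35, the floor is binding.
At P = 40: Qd = 356 - 6·40 = 116 and Qs = 8·40 - 134 = 186.
Quantity traded falls to 116. At Q = 116 the demand price is (356 - 116)/6 = 40 and the supply price is (134 + 116)/8 = 31.25.
Deadweight loss = ½ · (40 - 31.25) · (146 - 116) = ½ · 8.75 · 30 = 131.25.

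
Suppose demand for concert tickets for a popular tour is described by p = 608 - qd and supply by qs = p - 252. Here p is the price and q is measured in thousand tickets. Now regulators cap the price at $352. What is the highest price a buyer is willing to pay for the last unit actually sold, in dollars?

Rearranging demand gives qd = 608 - p. Setting quantity demanded equal to quantity supplied, 608 - p = p - 252, gives p* = 430 and q* = 178.
Because the ceiling (352) lies below the market-clearing price, it is binding.
At p = 352: qd = 608 - 352 = 256 and qs = 352 - 252 = 100.
Only 100 units reach the market. On the demand curve, the marginal buyer's willingness to pay at q = 100 is (608 - 100) = 508.

508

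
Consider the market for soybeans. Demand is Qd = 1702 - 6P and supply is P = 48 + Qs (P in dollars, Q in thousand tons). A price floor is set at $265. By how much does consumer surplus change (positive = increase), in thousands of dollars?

Rearranging supply gives Qs = P - 48. In a free market, 1702 - 6P = P - 48 gives the equilibrium P* = 250, Q* = 202.
Because the floor (265) lies above the market-clearing price, it is binding.
At P = 265: Qd = 1702 - 6·265 = 112 and Qs = 265 - 48 = 217.
Consumer surplus without the control is ½ · (851/3 - 250) · 202 = 10201/3.
With the floor, consumers buy 112 units at 265, so CS = ½ · (851/3 - 265) · 112 = 3136/3.
Change in consumer surplus = 3136/3 - 10201/3 = -2355.

-2355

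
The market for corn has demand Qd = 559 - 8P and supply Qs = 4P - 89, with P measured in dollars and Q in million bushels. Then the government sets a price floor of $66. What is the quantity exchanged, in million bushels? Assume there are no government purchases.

31

Setting quantity demanded equal to quantity supplied, 559 - 8P = 4P - 89, gives P* = 54 and Q* = 127.
Since 66 > 54, the floor is binding.
At P = 66: Qd = 559 - 8·66 = 31 and Qs = 4·66 - 89 = 175.
The quantity actually transacted is the short side, demand: 31.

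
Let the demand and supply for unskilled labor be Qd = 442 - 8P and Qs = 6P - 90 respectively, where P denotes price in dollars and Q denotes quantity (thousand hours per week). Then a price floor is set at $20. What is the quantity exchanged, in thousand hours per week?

Without the control the market clears where 442 - 8P = 6P - 90, i.e. P* = 38 and Q* = 138.
Since 20 is below P* = 38, the floor does not bind and the free-market outcome prevails.

138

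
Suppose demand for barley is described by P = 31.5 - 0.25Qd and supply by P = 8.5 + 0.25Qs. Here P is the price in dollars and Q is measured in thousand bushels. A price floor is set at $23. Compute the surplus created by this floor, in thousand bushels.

24

Rearranging demand gives Qd = 126 - 4P; rearranging supply gives Qs = 4P - 34. Equilibrium: 126 - 4P = 4P - 34, so 160 = 8P and P* = 20, Q* = 46.
Since 23 > 20, the floor is binding.
At P = 23: Qd = 126 - 4·23 = 34 and Qs = 4·23 - 34 = 58.
Surplus = Qs - Qd = 58 - 34 = 24.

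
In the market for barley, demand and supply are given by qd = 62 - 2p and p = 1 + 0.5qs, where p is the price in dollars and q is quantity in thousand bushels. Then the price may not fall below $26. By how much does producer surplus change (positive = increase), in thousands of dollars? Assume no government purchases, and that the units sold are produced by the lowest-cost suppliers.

0

Rearranging supply gives qs = 2p - 2. In a free market, 62 - 2p = 2p - 2 gives the equilibrium p* = 16, q* = 30.
The floor of 26 is above the equilibrium price 16, so it binds.
At p = 26: qd = 62 - 2·26 = 10 and qs = 2·26 - 2 = 50.
Producer surplus without the control is ½ · (16 - 1) · 30 = 225.
With the floor, 10 units are sold at 26. The supply price at q = 10 is 6, so PS = ½ · [(26 - 1) + (26 - 6)] · 10 = 225.
Change in producer surplus = 225 - 225 = 0.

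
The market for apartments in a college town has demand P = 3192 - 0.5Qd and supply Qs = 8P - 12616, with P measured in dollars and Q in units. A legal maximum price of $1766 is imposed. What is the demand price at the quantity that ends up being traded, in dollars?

Rearranging demand gives Qd = 6384 - 2P. Setting quantity demanded equal to quantity supplied, 6384 - 2P = 8P - 12616, gives P* = 1900 and Q* = 2584.
Since 1766 < 1900, the ceiling is binding.
At P = 1766: Qd = 6384 - 2·1766 = 2852 and Qs = 8·1766 - 12616 = 1512.
Only 1512 units reach the market. On the demand curve, the marginal buyer's willingness to pay at Q = 1512 is (6384 - 1512)/2 = 2436.

2436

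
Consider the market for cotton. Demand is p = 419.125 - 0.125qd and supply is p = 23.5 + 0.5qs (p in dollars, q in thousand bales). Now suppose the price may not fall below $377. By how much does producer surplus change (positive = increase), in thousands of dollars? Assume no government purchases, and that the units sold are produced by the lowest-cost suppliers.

Rearranging demand gives qd = 3353 - 8p; rearranging supply gives qs = 2p - 47. In a free market, 3353 - 8p = 2p - 47 gives the equilibrium p* = 340, q* = 633.
The floor of 377 is above the equilibrium price 340, so it binds.
At p = 377: qd = 3353 - 8·377 = 337 and qs = 2·377 - 47 = 707.
Producer surplus without the control is ½ · (340 - 23.5) · 633 = 100172.25.
With the floor, 337 units are sold at 377. The supply price at q = 337 is 192, so PS = ½ · [(377 - 23.5) + (377 - 192)] · 337 = 90737.25.
Change in producer surplus = 90737.25 - 100172.25 = -9435.

-9435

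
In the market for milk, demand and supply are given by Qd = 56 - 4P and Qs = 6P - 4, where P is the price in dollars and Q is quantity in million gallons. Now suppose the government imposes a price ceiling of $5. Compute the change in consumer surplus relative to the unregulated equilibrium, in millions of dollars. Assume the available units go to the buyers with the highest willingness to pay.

In a free market, 56 - 4P = 6P - 4 gives the equilibrium P* = 6, Q* = 32.
Since 5 < 6, the ceiling is binding.
At P = 5: Qd = 56 - 4·5 = 36 and Qs = 6·5 - 4 = 26.
Consumer surplus without the control is ½ · (14 - 6) · 32 = 128.
With the ceiling, 26 units are sold at 5 (assume they go to the highest-value buyers). The demand price at Q = 26 is 7.5, so CS = ½ · [(14 - 5) + (7.5 - 5)] · 26 = 149.5.
Change in consumer surplus = 149.5 - 128 = 21.5.

21.5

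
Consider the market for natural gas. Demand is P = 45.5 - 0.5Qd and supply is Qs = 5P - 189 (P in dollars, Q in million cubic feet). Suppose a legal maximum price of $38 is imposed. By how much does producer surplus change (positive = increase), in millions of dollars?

Rearranging demand gives Qd = 91 - 2P. In a free market, 91 - 2P = 5P - 189 gives the equilibrium P* = 40, Q* = 11.
The ceiling of 38 is below the equilibrium price 40, so it binds.
At P = 38: Qd = 91 - 2·38 = 15 and Qs = 5·38 - 189 = 1.
Producer surplus without the control is ½ · (40 - 37.8) · 11 = 12.1.
With the ceiling, producers sell 1 units at 38, so PS = ½ · (38 - 37.8) · 1 = 0.1.
Change in producer surplus = 0.1 - 12.1 = -12.

-12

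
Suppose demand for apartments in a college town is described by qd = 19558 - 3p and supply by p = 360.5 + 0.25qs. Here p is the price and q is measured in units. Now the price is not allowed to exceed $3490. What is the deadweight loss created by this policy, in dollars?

0

Rearranging supply gives qs = 4p - 1442. Setting quantity demanded equal to quantity supplied, 19558 - 3p = 4p - 1442, gives p* = 3000 and q* = 10558.
Since 3490 is above p* = 3000, the ceiling does not bind and the free-market outcome prevails.
Since the control does not bind, no trades are prevented and deadweight loss is zero.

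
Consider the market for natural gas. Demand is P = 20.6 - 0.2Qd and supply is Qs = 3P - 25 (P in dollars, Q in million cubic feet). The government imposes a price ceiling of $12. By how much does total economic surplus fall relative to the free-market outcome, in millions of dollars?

38.4

Rearranging demand gives Qd = 103 - 5P. Equilibrium: 103 - 5P = 3P - 25, so 128 = 8P and P* = 16, Q* = 23.
Since 12 < 16, the ceiling is binding.
At P = 12: Qd = 103 - 5·12 = 43 and Qs = 3·12 - 25 = 11.
Quantity traded falls to 11. At Q = 11 the demand price is (103 - 11)/5 = 18.4 and the supply price is (25 + 11)/3 = 12.
Deadweight loss = ½ · (18.4 - 12) · (23 - 11) = ½ · 6.4 · 12 = 38.4.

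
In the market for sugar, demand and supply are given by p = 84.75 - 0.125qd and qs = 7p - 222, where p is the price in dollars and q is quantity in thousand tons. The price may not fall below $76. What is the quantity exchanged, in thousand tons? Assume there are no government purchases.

Rearranging demand gives qd = 678 - 8p. Equilibrium: 678 - 8p = 7p - 222, so 900 = 15p and p* = 60, q* = 198.
The floor of 76 is above the equilibrium price 60, so it binds.
At p = 76: qd = 678 - 8·76 = 70 and qs = 7·76 - 222 = 310.
The quantity actually transacted is the short side, demand: 70.

70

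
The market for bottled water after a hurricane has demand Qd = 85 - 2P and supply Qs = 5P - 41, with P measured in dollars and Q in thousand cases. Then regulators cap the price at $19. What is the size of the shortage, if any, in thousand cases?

Setting quantity demanded equal to quantity supplied, 85 - 2P = 5P - 41, gives P* = 18 and Q* = 49.
Since 19 is above P* = 18, the ceiling does not bind and the free-market outcome prevails.
Since the control does not bind, there is no shortage.

0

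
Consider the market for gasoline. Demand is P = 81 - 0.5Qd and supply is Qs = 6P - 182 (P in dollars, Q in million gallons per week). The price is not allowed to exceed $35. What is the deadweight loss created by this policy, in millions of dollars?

Rearranging demand gives Qd = 162 - 2P. In a free market, 162 - 2P = 6P - 182 gives the equilibrium P* = 43, Q* = 76.
Since 35 < 43, the ceiling is binding.
At P = 35: Qd = 162 - 2·35 = 92 and Qs = 6·35 - 182 = 28.
Quantity traded falls to 28. At Q = 28 the demand price is (162 - 28)/2 = 67 and the supply price is (182 + 28)/6 = 35.
Deadweight loss = ½ · (67 - 35) · (76 - 28) = ½ · 32 · 48 = 768.

768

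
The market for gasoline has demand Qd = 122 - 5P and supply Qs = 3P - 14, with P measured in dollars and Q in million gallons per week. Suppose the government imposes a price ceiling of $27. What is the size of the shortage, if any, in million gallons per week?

0

Equilibrium: 122 - 5P = 3P - 14, so 136 = 8P and P* = 17, Q* = 37.
The ceiling of 27 is above the equilibrium price 17, so it is not binding; the market clears at P* = 17, Q* = 37.
Since the control does not bind, there is no shortage.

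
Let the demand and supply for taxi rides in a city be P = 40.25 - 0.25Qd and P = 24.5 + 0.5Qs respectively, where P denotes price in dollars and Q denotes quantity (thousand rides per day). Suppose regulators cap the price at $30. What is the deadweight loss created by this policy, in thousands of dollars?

Rearranging demand gives Qd = 161 - 4P; rearranging supply gives Qs = 2P - 49. In a free market, 161 - 4P = 2P - 49 gives the equilibrium P* = 35, Q* = 21.
Because the ceiling (30) lies below the market-clearing price, it is binding.
At P = 30: Qd = 161 - 4·30 = 41 and Qs = 2·30 - 49 = 11.
Quantity traded falls to 11. At Q = 11 the demand price is (161 - 11)/4 = 37.5 and the supply price is (49 + 11)/2 = 30.
Deadweight loss = ½ · (37.5 - 30) · (21 - 11) = ½ · 7.5 · 10 = 37.5.

37.5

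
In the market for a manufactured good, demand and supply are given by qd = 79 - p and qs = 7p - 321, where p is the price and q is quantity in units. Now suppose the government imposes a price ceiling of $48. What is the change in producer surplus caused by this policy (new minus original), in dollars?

-44

Without the control the market clears where 79 - p = 7p - 321, i.e. p* = 50 and q* = 29.
Since 48 < 50, the ceiling is binding.
At p = 48: qd = 79 - 48 = 31 and qs = 7·48 - 321 = 15.
Producer surplus without the control is ½ · (50 - 321/7) · 29 = 841/14.
With the ceiling, producers sell 15 units at 48, so PS = ½ · (48 - 321/7) · 15 = 225/14.
Change in producer surplus = 225/14 - 841/14 = -44.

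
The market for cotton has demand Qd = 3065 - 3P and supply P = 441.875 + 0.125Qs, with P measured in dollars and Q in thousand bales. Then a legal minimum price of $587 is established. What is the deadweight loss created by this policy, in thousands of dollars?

Rearranging supply gives Qs = 8P - 3535. Without the control the market clears where 3065 - 3P = 8P - 3535, i.e. P* = 600 and Q* = 1265.
Since 587 is below P* = 600, the floor does not bind and the free-market outcome prevails.
Since the control does not bind, no trades are prevented and deadweight loss is zero.

0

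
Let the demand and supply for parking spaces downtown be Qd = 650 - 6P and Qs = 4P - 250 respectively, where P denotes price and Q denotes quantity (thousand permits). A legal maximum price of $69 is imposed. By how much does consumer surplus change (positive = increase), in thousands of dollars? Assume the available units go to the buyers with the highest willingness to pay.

-42

Equilibrium: 650 - 6P = 4P - 250, so 900 = 10P and P* = 90, Q* = 110.
The ceiling of 69 is below the equilibrium price 90, so it binds.
At P = 69: Qd = 650 - 6·69 = 236 and Qs = 4·69 - 250 = 26.
Consumer surplus without the control is ½ · (325/3 - 90) · 110 = 3025/3.
With the ceiling, 26 units are sold at 69 (assume they go to the highest-value buyers). The demand price at Q = 26 is 104, so CS = ½ · [(325/3 - 69) + (104 - 69)] · 26 = 2899/3.
Change in consumer surplus = 2899/3 - 3025/3 = -42.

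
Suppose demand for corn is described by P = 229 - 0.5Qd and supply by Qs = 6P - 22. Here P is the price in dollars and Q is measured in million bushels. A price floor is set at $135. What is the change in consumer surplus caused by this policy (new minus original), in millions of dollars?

-19725

Rearranging demand gives Qd = 458 - 2P. Setting quantity demanded equal to quantity supplied, 458 - 2P = 6P - 22, gives P* = 60 and Q* = 338.
Since 135 > 60, the floor is binding.
At P = 135: Qd = 458 - 2·135 = 188 and Qs = 6·135 - 22 = 788.
Consumer surplus without the control is ½ · (229 - 60) · 338 = 28561.
With the floor, consumers buy 188 units at 135, so CS = ½ · (229 - 135) · 188 = 8836.
Change in consumer surplus = 8836 - 28561 = -19725.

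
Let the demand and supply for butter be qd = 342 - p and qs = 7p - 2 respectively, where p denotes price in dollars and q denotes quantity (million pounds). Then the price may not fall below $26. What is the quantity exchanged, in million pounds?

Setting quantity demanded equal to quantity supplied, 342 - p = 7p - 2, gives p* = 43 and q* = 299.
Since 26 is below p* = 43, the floor does not bind and the free-market outcome prevails.

299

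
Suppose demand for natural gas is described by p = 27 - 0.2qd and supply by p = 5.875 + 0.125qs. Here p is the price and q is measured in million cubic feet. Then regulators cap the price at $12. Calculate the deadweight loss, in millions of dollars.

41.6

Rearranging demand gives qd = 135 - 5p; rearranging supply gives qs = 8p - 47. Equilibrium: 135 - 5p = 8p - 47, so 182 = 13p and p* = 14, q* = 65.
Since 12 < 14, the ceiling is binding.
At p = 12: qd = 135 - 5·12 = 75 and qs = 8·12 - 47 = 49.
Quantity traded falls to 49. At q = 49 the demand price is (135 - 49)/5 = 17.2 and the supply price is (47 + 49)/8 = 12.
Deadweight loss = ½ · (17.2 - 12) · (65 - 49) = ½ · 5.2 · 16 = 41.6.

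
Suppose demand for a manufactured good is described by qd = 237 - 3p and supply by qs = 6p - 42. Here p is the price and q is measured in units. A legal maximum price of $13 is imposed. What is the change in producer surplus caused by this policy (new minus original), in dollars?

-1620

In a free market, 237 - 3p = 6p - 42 gives the equilibrium p* = 31, q* = 144.
Because the ceiling (13) lies below the market-clearing price, it is binding.
At p = 13: qd = 237 - 3·13 = 198 and qs = 6·13 - 42 = 36.
Producer surplus without the control is ½ · (31 - 7) · 144 = 1728.
With the ceiling, producers sell 36 units at 13, so PS = ½ · (13 - 7) · 36 = 108.
Change in producer surplus = 108 - 1728 = -1620.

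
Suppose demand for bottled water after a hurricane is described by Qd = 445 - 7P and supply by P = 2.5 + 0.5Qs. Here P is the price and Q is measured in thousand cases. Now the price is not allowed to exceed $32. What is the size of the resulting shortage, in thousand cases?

162

Rearranging supply gives Qs = 2P - 5. In a free market, 445 - 7P = 2P - 5 gives the equilibrium P* = 50, Q* = 95.
The ceiling of 32 is below the equilibrium price 50, so it binds.
At P = 32: Qd = 445 - 7·32 = 221 and Qs = 2·32 - 5 = 59.
Shortage = Qd - Qs = 221 - 59 = 162.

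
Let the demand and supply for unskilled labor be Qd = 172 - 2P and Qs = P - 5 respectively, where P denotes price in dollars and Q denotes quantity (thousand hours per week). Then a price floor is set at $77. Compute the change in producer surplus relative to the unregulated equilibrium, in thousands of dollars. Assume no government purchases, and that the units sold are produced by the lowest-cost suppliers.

-324

Without the control the market clears where 172 - 2P = P - 5, i.e. P* = 59 and Q* = 54.
Because the floor (77) lies above the market-clearing price, it is binding.
At P = 77: Qd = 172 - 2·77 = 18 and Qs = 77 - 5 = 72.
Producer surplus without the control is ½ · (59 - 5) · 54 = 1458.
With the floor, 18 units are sold at 77. The supply price at Q = 18 is 23, so PS = ½ · [(77 - 5) + (77 - 23)] · 18 = 1134.
Change in producer surplus = 1134 - 1458 = -324.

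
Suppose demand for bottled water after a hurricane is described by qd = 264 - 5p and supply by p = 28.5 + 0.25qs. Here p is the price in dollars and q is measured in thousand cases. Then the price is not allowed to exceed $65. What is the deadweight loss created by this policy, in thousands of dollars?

Rearranging supply gives qs = 4p - 114. Setting quantity demanded equal to quantity supplied, 264 - 5p = 4p - 114, gives p* = 42 and q* = 54.
The ceiling of 65 is above the equilibrium price 42, so it is not binding; the market clears at p* = 42, q* = 54.
Since the control does not bind, no trades are prevented and deadweight loss is zero.

0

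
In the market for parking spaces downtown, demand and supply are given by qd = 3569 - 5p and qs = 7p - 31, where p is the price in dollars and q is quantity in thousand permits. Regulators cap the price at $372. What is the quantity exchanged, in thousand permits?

2069

In a free market, 3569 - 5p = 7p - 31 gives the equilibrium p* = 300, q* = 2069.
Since 372 is above p* = 300, the ceiling does not bind and the free-market outcome prevails.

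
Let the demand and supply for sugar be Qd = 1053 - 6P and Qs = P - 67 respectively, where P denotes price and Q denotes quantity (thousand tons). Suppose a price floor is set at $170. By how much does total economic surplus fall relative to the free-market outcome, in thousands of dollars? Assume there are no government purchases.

Setting quantity demanded equal to quantity supplied, 1053 - 6P = P - 67, gives P* = 160 and Q* = 93.
The floor of 170 is above the equilibrium price 160, so it binds.
At P = 170: Qd = 1053 - 6·170 = 33 and Qs = 170 - 67 = 103.
Quantity traded falls to 33. At Q = 33 the demand price is (1053 - 33)/6 = 170 and the supply price is 67 + 33 = 100.
Deadweight loss = ½ · (170 - 100) · (93 - 33) = ½ · 70 · 60 = 2100.

2100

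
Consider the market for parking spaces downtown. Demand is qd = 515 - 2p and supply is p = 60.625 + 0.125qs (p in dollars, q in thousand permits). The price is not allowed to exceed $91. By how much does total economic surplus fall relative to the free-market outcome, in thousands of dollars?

Rearranging supply gives qs = 8p - 485. Without the control the market clears where 515 - 2p = 8p - 485, i.e. p* = 100 and q* = 315.
Since 91 < 100, the ceiling is binding.
At p = 91: qd = 515 - 2·91 = 333 and qs = 8·91 - 485 = 243.
Quantity traded falls to 243. At q = 243 the demand price is (515 - 243)/2 = 136 and the supply price is (485 + 243)/8 = 91.
Deadweight loss = ½ · (136 - 91) · (315 - 243) = ½ · 45 · 72 = 1620.

1620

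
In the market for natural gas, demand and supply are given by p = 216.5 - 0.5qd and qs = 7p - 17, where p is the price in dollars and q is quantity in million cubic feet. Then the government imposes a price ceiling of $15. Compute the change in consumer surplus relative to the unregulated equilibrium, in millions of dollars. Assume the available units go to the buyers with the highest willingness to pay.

Rearranging demand gives qd = 433 - 2p. In a free market, 433 - 2p = 7p - 17 gives the equilibrium p* = 50, q* = 333.
Since 15 < 50, the ceiling is binding.
At p = 15: qd = 433 - 2·15 = 403 and qs = 7·15 - 17 = 88.
Consumer surplus without the control is ½ · (216.5 - 50) · 333 = 27722.25.
With the ceiling, 88 units are sold at 15 (assume they go to the highest-value buyers). The demand price at q = 88 is 172.5, so CS = ½ · [(216.5 - 15) + (172.5 - 15)] · 88 = 15796.
Change in consumer surplus = 15796 - 27722.25 = -11926.25.

-11926.25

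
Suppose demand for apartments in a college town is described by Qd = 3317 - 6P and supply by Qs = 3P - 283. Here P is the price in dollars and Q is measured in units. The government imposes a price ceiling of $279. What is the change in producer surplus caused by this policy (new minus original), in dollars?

-88995.5

Without the control the market clears where 3317 - 6P = 3P - 283, i.e. P* = 400 and Q* = 917.
The ceiling of 279 is below the equilibrium price 400, so it binds.
At P = 279: Qd = 3317 - 6·279 = 1643 and Qs = 3·279 - 283 = 554.
Producer surplus without the control is ½ · (400 - 283/3) · 917 = 840889/6.
With the ceiling, producers sell 554 units at 279, so PS = ½ · (279 - 283/3) · 554 = 153458/3.
Change in producer surplus = 153458/3 - 840889/6 = -88995.5.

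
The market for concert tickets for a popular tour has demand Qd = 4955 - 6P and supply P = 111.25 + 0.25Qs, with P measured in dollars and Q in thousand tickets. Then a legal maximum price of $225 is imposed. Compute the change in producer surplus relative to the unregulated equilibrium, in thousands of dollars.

Rearranging supply gives Qs = 4P - 445. Setting quantity demanded equal to quantity supplied, 4955 - 6P = 4P - 445, gives P* = 540 and Q* = 1715.
Since 225 < 540, the ceiling is binding.
At P = 225: Qd = 4955 - 6·225 = 3605 and Qs = 4·225 - 445 = 455.
Producer surplus without the control is ½ · (540 - 111.25) · 1715 = 367653.125.
With the ceiling, producers sell 455 units at 225, so PS = ½ · (225 - 111.25) · 455 = 25878.125.
Change in producer surplus = 25878.125 - 367653.125 = -341775.

-341775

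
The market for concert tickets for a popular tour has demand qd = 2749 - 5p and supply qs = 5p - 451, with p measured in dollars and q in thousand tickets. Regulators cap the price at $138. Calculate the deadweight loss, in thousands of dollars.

In a free market, 2749 - 5p = 5p - 451 gives the equilibrium p* = 320, q* = 1149.
Because the ceiling (138) lies below the market-clearing price, it is binding.
At p = 138: qd = 2749 - 5·138 = 2059 and qs = 5·138 - 451 = 239.
Quantity traded falls to 239. At q = 239 the demand price is (2749 - 239)/5 = 502 and the supply price is (451 + 239)/5 = 138.
Deadweight loss = ½ · (502 - 138) · (1149 - 239) = ½ · 364 · 910 = 165620.

165620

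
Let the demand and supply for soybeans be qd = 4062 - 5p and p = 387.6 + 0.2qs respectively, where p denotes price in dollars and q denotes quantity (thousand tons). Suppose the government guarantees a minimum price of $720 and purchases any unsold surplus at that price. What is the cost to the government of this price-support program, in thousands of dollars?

Rearranging supply gives qs = 5p - 1938. Without the control the market clears where 4062 - 5p = 5p - 1938, i.e. p* = 600 and q* = 1062.
The floor of 720 is above the equilibrium price 600, so it binds.
At p = 720: qd = 4062 - 5·720 = 462 and qs = 5·720 - 1938 = 1662.
Surplus = qs - qd = 1200.
Government expenditure = surplus × support price = 1200 × 720 = 864000.

864000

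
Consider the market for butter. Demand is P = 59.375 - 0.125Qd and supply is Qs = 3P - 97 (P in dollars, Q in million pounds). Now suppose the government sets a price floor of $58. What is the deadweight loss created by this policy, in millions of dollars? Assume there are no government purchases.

Rearranging demand gives Qd = 475 - 8P. In a free market, 475 - 8P = 3P - 97 gives the equilibrium P* = 52, Q* = 59.
The floor of 58 is above the equilibrium price 52, so it binds.
At P = 58: Qd = 475 - 8·58 = 11 and Qs = 3·58 - 97 = 77.
Quantity traded falls to 11. At Q = 11 the demand price is (475 - 11)/8 = 58 and the supply price is (97 + 11)/3 = 36.
Deadweight loss = ½ · (58 - 36) · (59 - 11) = ½ · 22 · 48 = 528.

528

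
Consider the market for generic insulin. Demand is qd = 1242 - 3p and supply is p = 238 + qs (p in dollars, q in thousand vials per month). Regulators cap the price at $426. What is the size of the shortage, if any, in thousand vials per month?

Rearranging supply gives qs = p - 238. In a free market, 1242 - 3p = p - 238 gives the equilibrium p* = 370, q* = 132.
Since 426 is above p* = 370, the ceiling does not bind and the free-market outcome prevails.
Since the control does not bind, there is no shortage.

0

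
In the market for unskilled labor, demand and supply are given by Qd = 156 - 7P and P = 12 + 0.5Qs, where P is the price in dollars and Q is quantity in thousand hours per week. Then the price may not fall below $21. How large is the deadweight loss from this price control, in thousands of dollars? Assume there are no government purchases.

15.75

Rearranging supply gives Qs = 2P - 24. Setting quantity demanded equal to quantity supplied, 156 - 7P = 2P - 24, gives P* = 20 and Q* = 16.
Because the floor (21) lies above the market-clearing price, it is binding.
At P = 21: Qd = 156 - 7·21 = 9 and Qs = 2·21 - 24 = 18.
Quantity traded falls to 9. At Q = 9 the demand price is (156 - 9)/7 = 21 and the supply price is (24 + 9)/2 = 16.5.
Deadweight loss = ½ · (21 - 16.5) · (16 - 9) = ½ · 4.5 · 7 = 15.75.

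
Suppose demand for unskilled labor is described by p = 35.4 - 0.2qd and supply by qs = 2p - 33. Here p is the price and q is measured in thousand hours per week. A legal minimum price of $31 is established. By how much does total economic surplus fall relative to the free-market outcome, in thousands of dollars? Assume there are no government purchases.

Rearranging demand gives qd = 177 - 5p. Equilibrium: 177 - 5p = 2p - 33, so 210 = 7p and p* = 30, q* = 27.
The floor of 31 is above the equilibrium price 30, so it binds.
At p = 31: qd = 177 - 5·31 = 22 and qs = 2·31 - 33 = 29.
Quantity traded falls to 22. At q = 22 the demand price is (177 - 22)/5 = 31 and the supply price is (33 + 22)/2 = 27.5.
Deadweight loss = ½ · (31 - 27.5) · (27 - 22) = ½ · 3.5 · 5 = 8.75.

8.75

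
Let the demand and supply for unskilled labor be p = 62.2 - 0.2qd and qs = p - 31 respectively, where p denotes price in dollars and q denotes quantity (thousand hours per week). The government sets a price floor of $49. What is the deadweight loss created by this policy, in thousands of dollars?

Rearranging demand gives qd = 311 - 5p. Equilibrium: 311 - 5p = p - 31, so 342 = 6p and p* = 57, q* = 26.
The floor of 49 is below the equilibrium price 57, so it is not binding; the market clears at p* = 57, q* = 26.
Since the control does not bind, no trades are prevented and deadweight loss is zero.

0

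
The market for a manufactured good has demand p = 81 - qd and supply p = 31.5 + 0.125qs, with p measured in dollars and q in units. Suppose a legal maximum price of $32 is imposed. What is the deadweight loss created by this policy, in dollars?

900

Rearranging demand gives qd = 81 - p; rearranging supply gives qs = 8p - 252. Equilibrium: 81 - p = 8p - 252, so 333 = 9p and p* = 37, q* = 44.
Since 32 < 37, the ceiling is binding.
At p = 32: qd = 81 - 32 = 49 and qs = 8·32 - 252 = 4.
Quantity traded falls to 4. At q = 4 the demand price is 81 - 4 = 77 and the supply price is (252 + 4)/8 = 32.
Deadweight loss = ½ · (77 - 32) · (44 - 4) = ½ · 45 · 40 = 900.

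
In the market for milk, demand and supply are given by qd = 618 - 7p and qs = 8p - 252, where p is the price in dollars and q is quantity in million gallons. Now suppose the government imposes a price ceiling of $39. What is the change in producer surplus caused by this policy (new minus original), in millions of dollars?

Setting quantity demanded equal to quantity supplied, 618 - 7p = 8p - 252, gives p* = 58 and q* = 212.
The ceiling of 39 is below the equilibrium price 58, so it binds.
At p = 39: qd = 618 - 7·39 = 345 and qs = 8·39 - 252 = 60.
Producer surplus without the control is ½ · (58 - 31.5) · 212 = 2809.
With the ceiling, producers sell 60 units at 39, so PS = ½ · (39 - 31.5) · 60 = 225.
Change in producer surplus = 225 - 2809 = -2584.

-2584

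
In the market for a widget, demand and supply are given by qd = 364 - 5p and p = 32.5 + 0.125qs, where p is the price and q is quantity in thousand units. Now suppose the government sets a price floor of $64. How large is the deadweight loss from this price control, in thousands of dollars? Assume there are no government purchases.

Rearranging supply gives qs = 8p - 260. Equilibrium: 364 - 5p = 8p - 260, so 624 = 13p and p* = 48, q* = 124.
The floor of 64 is above the equilibrium price 48, so it binds.
At p = 64: qd = 364 - 5·64 = 44 and qs = 8·64 - 260 = 252.
Quantity traded falls to 44. At q = 44 the demand price is (364 - 44)/5 = 64 and the supply price is (260 + 44)/8 = 38.
Deadweight loss = ½ · (64 - 38) · (124 - 44) = ½ · 26 · 80 = 1040.

1040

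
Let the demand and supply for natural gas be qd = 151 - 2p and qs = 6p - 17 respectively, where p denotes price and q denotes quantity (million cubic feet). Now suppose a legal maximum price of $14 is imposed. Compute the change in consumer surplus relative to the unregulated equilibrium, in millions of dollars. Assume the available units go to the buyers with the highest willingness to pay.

In a free market, 151 - 2p = 6p - 17 gives the equilibrium p* = 21, q* = 109.
The ceiling of 14 is below the equilibrium price 21, so it binds.
At p = 14: qd = 151 - 2·14 = 123 and qs = 6·14 - 17 = 67.
Consumer surplus without the control is ½ · (75.5 - 21) · 109 = 2970.25.
With the ceiling, 67 units are sold at 14 (assume they go to the highest-value buyers). The demand price at q = 67 is 42, so CS = ½ · [(75.5 - 14) + (42 - 14)] · 67 = 2998.25.
Change in consumer surplus = 2998.25 - 2970.25 = 28.

28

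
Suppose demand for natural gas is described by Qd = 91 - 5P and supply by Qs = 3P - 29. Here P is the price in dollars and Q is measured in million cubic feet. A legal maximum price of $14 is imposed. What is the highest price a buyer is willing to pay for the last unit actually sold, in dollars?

Equilibrium: 91 - 5P = 3P - 29, so 120 = 8P and P* = 15, Q* = 16.
Because the ceiling (14) lies below the market-clearing price, it is binding.
At P = 14: Qd = 91 - 5·14 = 21 and Qs = 3·14 - 29 = 13.
Only 13 units reach the market. On the demand curve, the marginal buyer's willingness to pay at Q = 13 is (91 - 13)/5 = 15.6.

15.6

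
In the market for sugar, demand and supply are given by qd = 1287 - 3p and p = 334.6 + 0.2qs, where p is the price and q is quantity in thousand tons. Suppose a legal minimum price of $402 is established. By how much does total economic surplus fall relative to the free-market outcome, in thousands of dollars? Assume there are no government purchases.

2457.6

Rearranging supply gives qs = 5p - 1673. Equilibrium: 1287 - 3p = 5p - 1673, so 2960 = 8p and p* = 370, q* = 177.
Since 402 > 370, the floor is binding.
At p = 402: qd = 1287 - 3·402 = 81 and qs = 5·402 - 1673 = 337.
Quantity traded falls to 81. At q = 81 the demand price is (1287 - 81)/3 = 402 and the supply price is (1673 + 81)/5 = 350.8.
Deadweight loss = ½ · (402 - 350.8) · (177 - 81) = ½ · 51.2 · 96 = 2457.6.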